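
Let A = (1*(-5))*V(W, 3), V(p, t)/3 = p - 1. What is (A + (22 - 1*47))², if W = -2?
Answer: 400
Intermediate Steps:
V(p, t) = -3 + 3*p (V(p, t) = 3*(p - 1) = 3*(-1 + p) = -3 + 3*p)
A = 45 (A = (1*(-5))*(-3 + 3*(-2)) = -5*(-3 - 6) = -5*(-9) = 45)
(A + (22 - 1*47))² = (45 + (22 - 1*47))² = (45 + (22 - 47))² = (45 - 25)² = 20² = 400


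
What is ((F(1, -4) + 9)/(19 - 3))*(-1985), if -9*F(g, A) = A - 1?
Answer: -85355/72 ≈ -1185.5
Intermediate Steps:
F(g, A) = ⅑ - A/9 (F(g, A) = -(A - 1)/9 = -(-1 + A)/9 = ⅑ - A/9)
((F(1, -4) + 9)/(19 - 3))*(-1985) = (((⅑ - ⅑*(-4)) + 9)/(19 - 3))*(-1985) = (((⅑ + 4/9) + 9)/16)*(-1985) = ((5/9 + 9)*(1/16))*(-1985) = ((86/9)*(1/16))*(-1985) = (43/72)*(-1985) = -85355/72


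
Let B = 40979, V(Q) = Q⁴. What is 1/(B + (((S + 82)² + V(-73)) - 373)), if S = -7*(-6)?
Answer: 1/28454223 ≈ 3.5144e-8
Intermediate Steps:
S = 42
1/(B + (((S + 82)² + V(-73)) - 373)) = 1/(40979 + (((42 + 82)² + (-73)⁴) - 373)) = 1/(40979 + ((124² + 28398241) - 373)) = 1/(40979 + ((15376 + 28398241) - 373)) = 1/(40979 + (28413617 - 373)) = 1/(40979 + 28413244) = 1/28454223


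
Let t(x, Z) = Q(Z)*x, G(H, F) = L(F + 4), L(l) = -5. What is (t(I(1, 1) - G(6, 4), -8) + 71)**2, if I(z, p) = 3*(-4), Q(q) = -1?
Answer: 6084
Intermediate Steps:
G(H, F) = -5
I(z, p) = -12
t(x, Z) = -x
(t(I(1, 1) - G(6, 4), -8) + 71)**2 = (-(-12 - 1*(-5)) + 71)**2 = (-(-12 + 5) + 71)**2 = (-1*(-7) + 71)**2 = (7 + 71)**2 = 78**2 = 6084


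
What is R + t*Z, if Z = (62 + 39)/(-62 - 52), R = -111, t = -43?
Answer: -8311/114 ≈ -72.904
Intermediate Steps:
Z = -101/114 (Z = 101/(-114) = 101*(-1/114) = -101/114 ≈ -0.88597)
R + t*Z = -111 - 43*(-101/114) = -111 + 4343/114 = -8311/114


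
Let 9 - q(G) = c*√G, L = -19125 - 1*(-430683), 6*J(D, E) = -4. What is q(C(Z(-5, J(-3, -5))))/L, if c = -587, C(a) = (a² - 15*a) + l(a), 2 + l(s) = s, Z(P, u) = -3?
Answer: 2059/205779 ≈ 0.010006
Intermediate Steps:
J(D, E) = -⅔ (J(D, E) = (⅙)*(-4) = -⅔)
l(s) = -2 + s
C(a) = -2 + a² - 14*a (C(a) = (a² - 15*a) + (-2 + a) = -2 + a² - 14*a)
L = 411558 (L = -19125 + 430683 = 411558)
q(G) = 9 + 587*√G (q(G) = 9 - (-587)*√G = 9 + 587*√G)
q(C(Z(-5, J(-3, -5))))/L = (9 + 587*√(-2 + (-3)² - 14*(-3)))/411558 = (9 + 587*√(-2 + 9 + 42))*(1/411558) = (9 + 587*√49)*(1/411558) = (9 + 587*7)*(1/411558) = (9 + 4109)*(1/411558) = 4118*(1/411558) = 2059/205779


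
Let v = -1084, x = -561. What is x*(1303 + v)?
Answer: -122859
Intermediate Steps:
x*(1303 + v) = -561*(1303 - 1084) = -561*219 = -122859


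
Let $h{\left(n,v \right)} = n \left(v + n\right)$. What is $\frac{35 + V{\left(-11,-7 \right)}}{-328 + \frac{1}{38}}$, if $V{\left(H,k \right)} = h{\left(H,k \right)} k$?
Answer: $\frac{51338}{12463} \approx 4.1192$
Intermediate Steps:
$h{\left(n,v \right)} = n \left(n + v\right)$
$V{\left(H,k \right)} = H k \left(H + k\right)$ ($V{\left(H,k \right)} = H \left(H + k\right) k = H k \left(H + k\right)$)
$\frac{35 + V{\left(-11,-7 \right)}}{-328 + \frac{1}{38}} = \frac{35 - - 77 \left(-11 - 7\right)}{-328 + \frac{1}{38}} = \frac{35 - \left(-77\right) \left(-18\right)}{-328 + \frac{1}{38}} = \frac{35 - 1386}{- \frac{12463}{38}} = \left(-1351\right) \left(- \frac{38}{12463}\right) = \frac{51338}{12463}$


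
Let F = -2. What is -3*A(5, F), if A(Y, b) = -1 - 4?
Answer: 15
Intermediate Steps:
A(Y, b) = -5
-3*A(5, F) = -3*(-5) = 15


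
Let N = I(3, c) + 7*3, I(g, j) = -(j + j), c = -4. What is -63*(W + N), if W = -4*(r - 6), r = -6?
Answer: -4851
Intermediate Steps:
I(g, j) = -2*j
W = 48 (W = -4*(-6 - 6) = -4*(-12) = 48)
N = 29 (N = -2*(-4) + 7*3 = 8 + 21 = 29)
-63*(W + N) = -63*(48 + 29) = -63*77 = -4851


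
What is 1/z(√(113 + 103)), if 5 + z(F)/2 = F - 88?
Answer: -31/5622 - √6/2811 ≈ -0.0063854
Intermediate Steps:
z(F) = -186 + 2*F (z(F) = -10 + 2*(F - 88) = -10 + 2*(-88 + F) = -10 + (-176 + 2*F) = -186 + 2*F)
1/z(√(113 + 103)) = 1/(-186 + 2*√(113 + 103)) = 1/(-186 + 2*√216) = 1/(-186 + 2*(6*√6)) = 1/(-186 + 12*√6)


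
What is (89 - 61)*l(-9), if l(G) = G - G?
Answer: 0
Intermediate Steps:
l(G) = 0
(89 - 61)*l(-9) = (89 - 61)*0 = 28*0 = 0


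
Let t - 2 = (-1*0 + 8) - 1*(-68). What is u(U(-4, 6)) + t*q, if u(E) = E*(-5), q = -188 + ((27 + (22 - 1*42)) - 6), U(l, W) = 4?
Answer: -14606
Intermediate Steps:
q = -187 (q = -188 + ((27 + (22 - 42)) - 6) = -188 + ((27 - 20) - 6) = -188 + (7 - 6) = -188 + 1 = -187)
u(E) = -5*E
t = 78 (t = 2 + ((-1*0 + 8) - 1*(-68)) = 2 + ((0 + 8) + 68) = 2 + (8 + 68) = 2 + 76 = 78)
u(U(-4, 6)) + t*q = -5*4 + 78*(-187) = -20 - 14586 = -14606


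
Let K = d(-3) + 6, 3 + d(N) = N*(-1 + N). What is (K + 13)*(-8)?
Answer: -224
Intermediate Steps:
d(N) = -3 + N*(-1 + N)
K = 15 (K = (-3 + (-3)² - 1*(-3)) + 6 = (-3 + 9 + 3) + 6 = 9 + 6 = 15)
(K + 13)*(-8) = (15 + 13)*(-8) = 28*(-8) = -224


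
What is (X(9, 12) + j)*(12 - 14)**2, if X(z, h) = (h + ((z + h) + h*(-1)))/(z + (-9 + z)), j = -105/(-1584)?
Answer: 1267/132 ≈ 9.5985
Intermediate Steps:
j = 35/528 (j = -105*(-1/1584) = 35/528 ≈ 0.066288)
X(z, h) = (h + z)/(-9 + 2*z) (X(z, h) = (h + ((h + z) - h))/(-9 + 2*z) = (h + z)/(-9 + 2*z))
(X(9, 12) + j)*(12 - 14)**2 = ((12 + 9)/(-9 + 2*9) + 35/528)*(12 - 14)**2 = (21/(-9 + 18) + 35/528)*(-2)**2 = (21/9 + 35/528)*4 = ((1/9)*21 + 35/528)*4 = (7/3 + 35/528)*4 = (1267/528)*4 = 1267/132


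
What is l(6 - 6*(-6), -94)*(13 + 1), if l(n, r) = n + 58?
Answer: 1400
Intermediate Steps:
l(n, r) = 58 + n
l(6 - 6*(-6), -94)*(13 + 1) = (58 + (6 - 6*(-6)))*(13 + 1) = (58 + (6 + 36))*14 = (58 + 42)*14 = 100*14 = 1400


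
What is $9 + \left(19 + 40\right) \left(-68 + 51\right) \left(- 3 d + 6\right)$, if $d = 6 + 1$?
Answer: $15054$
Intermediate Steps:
$d = 7$
$9 + \left(19 + 40\right) \left(-68 + 51\right) \left(- 3 d + 6\right) = 9 + \left(19 + 40\right) \left(-68 + 51\right) \left(\left(-3\right) 7 + 6\right) = 9 + 59 \left(-17\right) \left(-21 + 6\right) = 9 - -15045 = 9 + 15045 = 15054$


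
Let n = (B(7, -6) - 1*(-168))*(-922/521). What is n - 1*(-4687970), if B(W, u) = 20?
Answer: 2442259034/521 ≈ 4.6876e+6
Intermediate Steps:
n = -173336/521 (n = (20 - 1*(-168))*(-922/521) = (20 + 168)*(-922*1/521) = 188*(-922/521) = -173336/521 ≈ -332.70)
n - 1*(-4687970) = -173336/521 - 1*(-4687970) = -173336/521 + 4687970 = 2442259034/521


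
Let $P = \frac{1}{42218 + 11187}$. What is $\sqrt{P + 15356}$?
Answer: $\frac{\sqrt{43796755901305}}{53405} \approx 123.92$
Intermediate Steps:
$P = \frac{1}{53405} \approx 1.8725 \cdot 10^{-5}$
$\sqrt{P + 15356} = \sqrt{\frac{1}{53405} + 15356} = \sqrt{\frac{820087181}{53405}} = \frac{\sqrt{43796755901305}}{53405}$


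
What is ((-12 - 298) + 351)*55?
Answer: 2255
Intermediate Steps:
((-12 - 298) + 351)*55 = (-310 + 351)*55 = 41*55 = 2255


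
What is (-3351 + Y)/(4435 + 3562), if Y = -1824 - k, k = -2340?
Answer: -2835/7997 ≈ -0.35451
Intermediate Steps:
Y = 516 (Y = -1824 - 1*(-2340) = -1824 + 2340 = 516)
(-3351 + Y)/(4435 + 3562) = (-3351 + 516)/(4435 + 3562) = -2835/7997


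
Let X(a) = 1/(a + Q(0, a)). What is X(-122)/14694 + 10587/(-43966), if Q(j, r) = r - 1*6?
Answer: -19445694233/80754550500 ≈ -0.24080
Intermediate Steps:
Q(j, r) = -6 + r (Q(j, r) = r - 6 = -6 + r)
X(a) = 1/(-6 + 2*a) (X(a) = 1/(a + (-6 + a)) = 1/(-6 + 2*a))
X(-122)/14694 + 10587/(-43966) = (1/(2*(-3 - 122)))/14694 + 10587/(-43966) = ((1/2)/(-125))*(1/14694) + 10587*(-1/43966) = ((1/2)*(-1/125))*(1/14694) - 10587/43966 = -1/250*1/14694 - 10587/43966 = -1/3673500 - 10587/43966 = -19445694233/80754550500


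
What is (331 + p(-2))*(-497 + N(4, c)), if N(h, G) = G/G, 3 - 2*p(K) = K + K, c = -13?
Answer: -165912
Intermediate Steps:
p(K) = 3/2 - K (p(K) = 3/2 - (K + K)/2 = 3/2 - K)
N(h, G) = 1
(331 + p(-2))*(-497 + N(4, c)) = (331 + (3/2 - 1*(-2)))*(-497 + 1) = (331 + (3/2 + 2))*(-496) = (331 + 7/2)*(-496) = (669/2)*(-496) = -165912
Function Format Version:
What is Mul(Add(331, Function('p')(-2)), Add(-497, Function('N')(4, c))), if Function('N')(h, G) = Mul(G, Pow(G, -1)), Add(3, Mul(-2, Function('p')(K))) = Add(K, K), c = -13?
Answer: -165912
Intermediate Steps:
Function('p')(K) = Add(Rational(3, 2), Mul(-1, K)) (Function('p')(K) = Add(Rational(3, 2), Mul(Rational(-1, 2), Add(K, K))) = Add(Rational(3, 2), Mul(Rational(-1, 2), Mul(2, K))) = Add(Rational(3, 2), Mul(-1, K)))
Function('N')(h, G) = 1
Mul(Add(331, Function('p')(-2)), Add(-497, Function('N')(4, c))) = Mul(Add(331, Add(Rational(3, 2), Mul(-1, -2))), Add(-497, 1)) = Mul(Add(331, Add(Rational(3, 2), 2)), -496) = Mul(Add(331, Rational(7, 2)), -496) = Mul(Rational(669, 2), -496) = -165912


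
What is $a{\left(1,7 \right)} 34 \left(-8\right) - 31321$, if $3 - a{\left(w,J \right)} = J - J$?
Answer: $-32137$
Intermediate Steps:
$a{\left(w,J \right)} = 3$ ($a{\left(w,J \right)} = 3 - \left(J - J\right) = 3 - 0 = 3 + 0 = 3$)
$a{\left(1,7 \right)} 34 \left(-8\right) - 31321 = 3 \cdot 34 \left(-8\right) - 31321 = 102 \left(-8\right) - 31321 = -816 - 31321 = -32137$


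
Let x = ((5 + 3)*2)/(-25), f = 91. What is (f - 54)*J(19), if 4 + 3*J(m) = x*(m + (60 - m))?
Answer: -7844/15 ≈ -522.93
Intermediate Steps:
x = -16/25 (x = (8*2)*(-1/25) = 16*(-1/25) = -16/25 ≈ -0.64000)
J(m) = -212/15 (J(m) = -4/3 + (-16*(m + (60 - m))/25)/3 = -4/3 + (-16/25*60)/3 = -4/3 + (⅓)*(-192/5) = -4/3 - 64/5 = -212/15)
(f - 54)*J(19) = (91 - 54)*(-212/15) = 37*(-212/15) = -7844/15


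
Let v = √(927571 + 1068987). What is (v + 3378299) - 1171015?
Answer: 2207284 + √1996558 ≈ 2.2087e+6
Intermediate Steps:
v = √1996558 ≈ 1413.0
(v + 3378299) - 1171015 = (√1996558 + 3378299) - 1171015 = (3378299 + √1996558) - 1171015 = 2207284 + √1996558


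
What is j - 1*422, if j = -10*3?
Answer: -452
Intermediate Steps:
j = -30
j - 1*422 = -30 - 1*422 = -30 - 422 = -452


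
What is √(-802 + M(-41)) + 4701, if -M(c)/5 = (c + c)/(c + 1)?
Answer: 4701 + 57*I/2 ≈ 4701.0 + 28.5*I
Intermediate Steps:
M(c) = -10*c/(1 + c) (M(c) = -5*(c + c)/(c + 1) = -5*2*c/(1 + c) = -10*c/(1 + c))
√(-802 + M(-41)) + 4701 = √(-802 - 10*(-41)/(1 - 41)) + 4701 = √(-802 - 10*(-41)/(-40)) + 4701 = √(-802 - 10*(-41)*(-1/40)) + 4701 = √(-802 - 41/4) + 4701 = √(-3249/4) + 4701 = 57*I/2 + 4701 = 4701 + 57*I/2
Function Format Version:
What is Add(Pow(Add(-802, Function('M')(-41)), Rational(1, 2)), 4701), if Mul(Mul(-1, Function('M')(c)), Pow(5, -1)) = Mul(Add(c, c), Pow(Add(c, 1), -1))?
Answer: Add(4701, Mul(Rational(57, 2), I)) ≈ Add(4701.0, Mul(28.500, I))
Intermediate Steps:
Function('M')(c) = Mul(-10, c, Pow(Add(1, c), -1)) (Function('M')(c) = Mul(-5, Mul(Add(c, c), Pow(Add(c, 1), -1))) = Mul(-5, Mul(Mul(2, c), Pow(Add(1, c), -1))) = Mul(-5, Mul(2, c, Pow(Add(1, c), -1))) = Mul(-10, c, Pow(Add(1, c), -1)))
Add(Pow(Add(-802, Function('M')(-41)), Rational(1, 2)), 4701) = Add(Pow(Add(-802, Mul(-10, -41, Pow(Add(1, -41), -1))), Rational(1, 2)), 4701) = Add(Pow(Add(-802, Mul(-10, -41, Pow(-40, -1))), Rational(1, 2)), 4701) = Add(Pow(Add(-802, Mul(-10, -41, Rational(-1, 40))), Rational(1, 2)), 4701) = Add(Pow(Add(-802, Rational(-41, 4)), Rational(1, 2)), 4701) = Add(Pow(Rational(-3249, 4), Rational(1, 2)), 4701) = Add(Mul(Rational(57, 2), I), 4701) = Add(4701, Mul(Rational(57, 2), I))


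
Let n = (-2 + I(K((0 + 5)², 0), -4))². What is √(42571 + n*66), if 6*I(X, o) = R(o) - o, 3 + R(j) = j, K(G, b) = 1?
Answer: √171934/2 ≈ 207.32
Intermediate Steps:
R(j) = -3 + j
I(X, o) = -½ (I(X, o) = ((-3 + o) - o)/6 = (⅙)*(-3) = -½)
n = 25/4 (n = (-2 - ½)² = (-5/2)² = 25/4 ≈ 6.2500)
√(42571 + n*66) = √(42571 + (25/4)*66) = √(42571 + 825/2) = √(85967/2) = √171934/2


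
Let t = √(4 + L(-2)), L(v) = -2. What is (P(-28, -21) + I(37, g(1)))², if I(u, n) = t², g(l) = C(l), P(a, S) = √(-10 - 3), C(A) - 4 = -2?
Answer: (2 + I*√13)² ≈ -9.0 + 14.422*I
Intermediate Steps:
C(A) = 2 (C(A) = 4 - 2 = 2)
P(a, S) = I*√13 (P(a, S) = √(-13) = I*√13)
g(l) = 2
t = √2 (t = √(4 - 2) = √2 ≈ 1.4142)
I(u, n) = 2 (I(u, n) = (√2)² = 2)
(P(-28, -21) + I(37, g(1)))² = (I*√13 + 2)² = (2 + I*√13)²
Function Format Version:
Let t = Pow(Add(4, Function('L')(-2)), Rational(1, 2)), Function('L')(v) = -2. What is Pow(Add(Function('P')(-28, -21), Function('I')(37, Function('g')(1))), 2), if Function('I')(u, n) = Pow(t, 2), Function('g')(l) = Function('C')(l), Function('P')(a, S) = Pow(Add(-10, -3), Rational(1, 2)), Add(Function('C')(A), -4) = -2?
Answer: Pow(Add(2, Mul(I, Pow(13, Rational(1, 2)))), 2) ≈ Add(-9.0000, Mul(14.422, I))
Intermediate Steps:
Function('C')(A) = 2 (Function('C')(A) = Add(4, -2) = 2)
Function('P')(a, S) = Mul(I, Pow(13, Rational(1, 2))) (Function('P')(a, S) = Pow(-13, Rational(1, 2)) = Mul(I, Pow(13, Rational(1, 2))))
Function('g')(l) = 2
t = Pow(2, Rational(1, 2)) (t = Pow(Add(4, -2), Rational(1, 2)) = Pow(2, Rational(1, 2)) ≈ 1.4142)
Function('I')(u, n) = 2 (Function('I')(u, n) = Pow(Pow(2, Rational(1, 2)), 2) = 2)
Pow(Add(Function('P')(-28, -21), Function('I')(37, Function('g')(1))), 2) = Pow(Add(Mul(I, Pow(13, Rational(1, 2))), 2), 2) = Pow(Add(2, Mul(I, Pow(13, Rational(1, 2)))), 2)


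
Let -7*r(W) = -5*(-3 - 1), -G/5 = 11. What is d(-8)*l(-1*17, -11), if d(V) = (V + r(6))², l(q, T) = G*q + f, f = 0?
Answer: 5400560/49 ≈ 1.1022e+5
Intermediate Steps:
G = -55 (G = -5*11 = -55)
r(W) = -20/7 (r(W) = -(-5)*(-3 - 1)/7 = -(-5)*(-4)/7 = -⅐*20 = -20/7)
l(q, T) = -55*q (l(q, T) = -55*q + 0 = -55*q)
d(V) = (-20/7 + V)² (d(V) = (V - 20/7)² = (-20/7 + V)²)
d(-8)*l(-1*17, -11) = ((-20 + 7*(-8))²/49)*(-(-55)*17) = ((-20 - 56)²/49)*(-55*(-17)) = ((1/49)*(-76)²)*935 = ((1/49)*5776)*935 = (5776/49)*935 = 5400560/49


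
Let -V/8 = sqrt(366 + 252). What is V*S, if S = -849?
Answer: 6792*sqrt(618) ≈ 1.6885e+5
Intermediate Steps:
V = -8*sqrt(618) (V = -8*sqrt(366 + 252) = -8*sqrt(618) ≈ -198.88)
V*S = -8*sqrt(618)*(-849) = 6792*sqrt(618)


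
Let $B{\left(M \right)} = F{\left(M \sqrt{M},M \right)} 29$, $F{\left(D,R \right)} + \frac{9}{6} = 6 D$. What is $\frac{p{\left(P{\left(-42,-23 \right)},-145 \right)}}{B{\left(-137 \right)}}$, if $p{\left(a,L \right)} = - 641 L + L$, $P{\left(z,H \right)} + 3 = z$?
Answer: $- \frac{6400}{123424947} + \frac{3507200 i \sqrt{137}}{123424947} \approx -5.1853 \cdot 10^{-5} + 0.3326 i$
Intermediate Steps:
$F{\left(D,R \right)} = - \frac{3}{2} + 6 D$
$P{\left(z,H \right)} = -3 + z$
$p{\left(a,L \right)} = - 640 L$
$B{\left(M \right)} = - \frac{87}{2} + 174 M^{\frac{3}{2}}$ ($B{\left(M \right)} = \left(- \frac{3}{2} + 6 M \sqrt{M}\right) 29 = \left(- \frac{3}{2} + 6 M^{\frac{3}{2}}\right) 29 = - \frac{87}{2} + 174 M^{\frac{3}{2}}$)
$\frac{p{\left(P{\left(-42,-23 \right)},-145 \right)}}{B{\left(-137 \right)}} = \frac{\left(-640\right) \left(-145\right)}{- \frac{87}{2} + 174 \left(-137\right)^{\frac{3}{2}}} = \frac{92800}{- \frac{87}{2} + 174 \left(- 137 i \sqrt{137}\right)} = \frac{92800}{- \frac{87}{2} - 23838 i \sqrt{137}}$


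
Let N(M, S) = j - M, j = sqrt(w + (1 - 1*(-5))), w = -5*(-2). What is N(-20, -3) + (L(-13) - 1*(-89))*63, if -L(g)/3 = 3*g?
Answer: 13002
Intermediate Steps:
L(g) = -9*g
w = 10
j = 4 (j = sqrt(10 + (1 - 1*(-5))) = sqrt(10 + (1 + 5)) = sqrt(10 + 6) = sqrt(16) = 4)
N(M, S) = 4 - M
N(-20, -3) + (L(-13) - 1*(-89))*63 = (4 - 1*(-20)) + (-9*(-13) - 1*(-89))*63 = (4 + 20) + (117 + 89)*63 = 24 + 206*63 = 24 + 12978 = 13002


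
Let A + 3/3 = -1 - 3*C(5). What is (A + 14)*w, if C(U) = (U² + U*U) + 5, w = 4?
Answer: -612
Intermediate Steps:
C(U) = 5 + 2*U² (C(U) = (U² + U²) + 5 = 2*U² + 5 = 5 + 2*U²)
A = -167 (A = -1 + (-1 - 3*(5 + 2*5²)) = -1 + (-1 - 3*(5 + 2*25)) = -1 + (-1 - 3*(5 + 50)) = -1 + (-1 - 3*55) = -1 + (-1 - 165) = -1 - 166 = -167)
(A + 14)*w = (-167 + 14)*4 = -153*4 = -612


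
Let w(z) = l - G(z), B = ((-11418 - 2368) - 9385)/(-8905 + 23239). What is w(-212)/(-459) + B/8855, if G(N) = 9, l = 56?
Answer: -1992077093/19419918210 ≈ -0.10258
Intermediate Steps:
B = -23171/14334 (B = (-13786 - 9385)/14334 = -23171*1/14334 = -23171/14334 ≈ -1.6165)
w(z) = 47 (w(z) = 56 - 1*9 = 56 - 9 = 47)
w(-212)/(-459) + B/8855 = 47/(-459) - 23171/14334/8855 = 47*(-1/459) - 23171/14334*1/8855 = -47/459 - 23171/126927570 = -1992077093/19419918210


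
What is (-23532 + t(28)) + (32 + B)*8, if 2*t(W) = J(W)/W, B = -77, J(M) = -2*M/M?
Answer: -668977/28 ≈ -23892.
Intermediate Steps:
J(M) = -2 (J(M) = -2*1 = -2)
t(W) = -1/W (t(W) = (-2/W)/2 = -1/W)
(-23532 + t(28)) + (32 + B)*8 = (-23532 - 1/28) + (32 - 77)*8 = (-23532 - 1*1/28) - 45*8 = (-23532 - 1/28) - 360 = -658897/28 - 360 = -668977/28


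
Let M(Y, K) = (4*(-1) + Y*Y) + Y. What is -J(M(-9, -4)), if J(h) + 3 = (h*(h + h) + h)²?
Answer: -86787853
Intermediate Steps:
M(Y, K) = -4 + Y + Y² (M(Y, K) = (-4 + Y²) + Y = -4 + Y + Y²)
J(h) = -3 + (h + 2*h²)² (J(h) = -3 + (h*(h + h) + h)² = -3 + (h*(2*h) + h)² = -3 + (2*h² + h)² = -3 + (h + 2*h²)²)
-J(M(-9, -4)) = -(-3 + (-4 - 9 + (-9)²)²*(1 + 2*(-4 - 9 + (-9)²))²) = -(-3 + (-4 - 9 + 81)²*(1 + 2*(-4 - 9 + 81))²) = -(-3 + 68²*(1 + 2*68)²) = -(-3 + 4624*(1 + 136)²) = -(-3 + 4624*137²) = -(-3 + 4624*18769) = -(-3 + 86787856) = -1*86787853 = -86787853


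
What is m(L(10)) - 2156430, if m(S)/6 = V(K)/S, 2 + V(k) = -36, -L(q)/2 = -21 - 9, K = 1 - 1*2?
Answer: -10782169/5 ≈ -2.1564e+6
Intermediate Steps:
K = -1 (K = 1 - 2 = -1)
L(q) = 60 (L(q) = -2*(-21 - 9) = -2*(-30) = 60)
V(k) = -38 (V(k) = -2 - 36 = -38)
m(S) = -228/S (m(S) = 6*(-38/S) = -228/S)
m(L(10)) - 2156430 = -228/60 - 2156430 = -228*1/60 - 2156430 = -19/5 - 2156430 = -10782169/5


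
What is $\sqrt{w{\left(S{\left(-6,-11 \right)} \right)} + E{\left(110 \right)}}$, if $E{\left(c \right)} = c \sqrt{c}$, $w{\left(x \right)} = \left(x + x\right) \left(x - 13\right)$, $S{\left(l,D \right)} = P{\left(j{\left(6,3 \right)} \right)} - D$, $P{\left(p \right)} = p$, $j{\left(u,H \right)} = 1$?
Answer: $\sqrt{-24 + 110 \sqrt{110}} \approx 33.611$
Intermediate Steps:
$S{\left(l,D \right)} = 1 - D$
$w{\left(x \right)} = 2 x \left(-13 + x\right)$
$E{\left(c \right)} = c^{\frac{3}{2}}$
$\sqrt{w{\left(S{\left(-6,-11 \right)} \right)} + E{\left(110 \right)}} = \sqrt{2 \left(1 - -11\right) \left(-13 + \left(1 - -11\right)\right) + 110^{\frac{3}{2}}} = \sqrt{2 \left(1 + 11\right) \left(-13 + \left(1 + 11\right)\right) + 110 \sqrt{110}} = \sqrt{2 \cdot 12 \left(-13 + 12\right) + 110 \sqrt{110}} = \sqrt{2 \cdot 12 \left(-1\right) + 110 \sqrt{110}} = \sqrt{-24 + 110 \sqrt{110}}$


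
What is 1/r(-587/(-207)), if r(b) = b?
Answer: 207/587 ≈ 0.35264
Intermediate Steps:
1/r(-587/(-207)) = 1/(-587/(-207)) = 1/(-587*(-1/207)) = 1/(587/207) = 207/587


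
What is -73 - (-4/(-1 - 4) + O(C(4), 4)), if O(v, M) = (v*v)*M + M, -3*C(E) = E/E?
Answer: -3521/45 ≈ -78.244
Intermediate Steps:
C(E) = -⅓ (C(E) = -E/(3*E) = -⅓*1 = -⅓)
O(v, M) = M + M*v² (O(v, M) = v²*M + M = M*v² + M = M + M*v²)
-73 - (-4/(-1 - 4) + O(C(4), 4)) = -73 - (-4/(-1 - 4) + 4*(1 + (-⅓)²)) = -73 - (-4/(-5) + 4*(1 + ⅑)) = -73 - (-⅕*(-4) + 4*(10/9)) = -73 - (⅘ + 40/9) = -73 - 1*236/45 = -73 - 236/45 = -3521/45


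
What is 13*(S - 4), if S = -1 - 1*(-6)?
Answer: 13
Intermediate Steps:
S = 5 (S = -1 + 6 = 5)
13*(S - 4) = 13*(5 - 4) = 13*1 = 13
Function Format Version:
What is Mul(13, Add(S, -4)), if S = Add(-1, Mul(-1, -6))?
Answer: 13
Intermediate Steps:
S = 5 (S = Add(-1, 6) = 5)
Mul(13, Add(S, -4)) = Mul(13, Add(5, -4)) = Mul(13, 1) = 13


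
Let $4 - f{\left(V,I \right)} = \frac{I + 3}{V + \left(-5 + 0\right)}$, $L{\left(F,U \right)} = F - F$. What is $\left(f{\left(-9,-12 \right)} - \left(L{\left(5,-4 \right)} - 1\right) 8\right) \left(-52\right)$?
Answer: $- \frac{4134}{7} \approx -590.57$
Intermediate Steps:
$L{\left(F,U \right)} = 0$
$f{\left(V,I \right)} = 4 - \frac{3 + I}{-5 + V}$ ($f{\left(V,I \right)} = 4 - \frac{I + 3}{V + \left(-5 + 0\right)} = 4 - \frac{3 + I}{V - 5} = 4 - \frac{3 + I}{-5 + V}$)
$\left(f{\left(-9,-12 \right)} - \left(L{\left(5,-4 \right)} - 1\right) 8\right) \left(-52\right) = \left(\frac{-23 - -12 + 4 \left(-9\right)}{-5 - 9} - \left(0 - 1\right) 8\right) \left(-52\right) = \left(\frac{-23 + 12 - 36}{-14} - \left(-1\right) 8\right) \left(-52\right) = \left(\left(- \frac{1}{14}\right) \left(-47\right) - -8\right) \left(-52\right) = \left(\frac{47}{14} + 8\right) \left(-52\right) = \frac{159}{14} \left(-52\right) = - \frac{4134}{7}$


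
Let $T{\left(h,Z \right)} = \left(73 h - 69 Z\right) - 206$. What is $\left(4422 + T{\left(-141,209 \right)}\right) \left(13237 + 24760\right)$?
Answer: $-778862506$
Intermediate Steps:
$T{\left(h,Z \right)} = -206 - 69 Z + 73 h$ ($T{\left(h,Z \right)} = \left(- 69 Z + 73 h\right) - 206 = -206 - 69 Z + 73 h$)
$\left(4422 + T{\left(-141,209 \right)}\right) \left(13237 + 24760\right) = \left(4422 - 24920\right) \left(13237 + 24760\right) = \left(4422 - 24920\right) 37997 = \left(-20498\right) 37997 = -778862506$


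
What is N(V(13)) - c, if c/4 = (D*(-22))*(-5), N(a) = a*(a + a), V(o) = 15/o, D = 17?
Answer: -1263670/169 ≈ -7477.3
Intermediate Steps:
N(a) = 2*a**2 (N(a) = a*(2*a) = 2*a**2)
c = 7480 (c = 4*((17*(-22))*(-5)) = 4*(-374*(-5)) = 4*1870 = 7480)
N(V(13)) - c = 2*(15/13)**2 - 1*7480 = 2*(15*(1/13))**2 - 7480 = 2*(15/13)**2 - 7480 = 2*(225/169) - 7480 = 450/169 - 7480 = -1263670/169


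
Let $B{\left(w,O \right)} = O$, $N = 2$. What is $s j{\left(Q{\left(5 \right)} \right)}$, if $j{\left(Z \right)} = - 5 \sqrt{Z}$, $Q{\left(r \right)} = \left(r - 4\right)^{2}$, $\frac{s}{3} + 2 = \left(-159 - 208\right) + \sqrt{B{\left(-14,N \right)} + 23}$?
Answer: $5460$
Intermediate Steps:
$s = -1092$ ($s = -6 + 3 \left(\left(-159 - 208\right) + \sqrt{2 + 23}\right) = -6 + 3 \left(-367 + \sqrt{25}\right) = -6 + 3 \left(-367 + 5\right) = -6 + 3 \left(-362\right) = -6 - 1086 = -1092$)
$Q{\left(r \right)} = \left(-4 + r\right)^{2}$
$s j{\left(Q{\left(5 \right)} \right)} = - 1092 \left(- 5 \sqrt{\left(-4 + 5\right)^{2}}\right) = - 1092 \left(- 5 \sqrt{1^{2}}\right) = - 1092 \left(- 5 \sqrt{1}\right) = - 1092 \left(\left(-5\right) 1\right) = \left(-1092\right) \left(-5\right) = 5460$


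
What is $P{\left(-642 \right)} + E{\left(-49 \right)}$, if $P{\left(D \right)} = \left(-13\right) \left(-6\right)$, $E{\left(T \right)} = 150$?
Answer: $228$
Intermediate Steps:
$P{\left(D \right)} = 78$
$P{\left(-642 \right)} + E{\left(-49 \right)} = 78 + 150 = 228$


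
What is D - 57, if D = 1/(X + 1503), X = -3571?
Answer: -117877/2068 ≈ -57.000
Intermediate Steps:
D = -1/2068 (D = 1/(-3571 + 1503) = 1/(-2068) = -1/2068 ≈ -0.00048356)
D - 57 = -1/2068 - 57 = -117877/2068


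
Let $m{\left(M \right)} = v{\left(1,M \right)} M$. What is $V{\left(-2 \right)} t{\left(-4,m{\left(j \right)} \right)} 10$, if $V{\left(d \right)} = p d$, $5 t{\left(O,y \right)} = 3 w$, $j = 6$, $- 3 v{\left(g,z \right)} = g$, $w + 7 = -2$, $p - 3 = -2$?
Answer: $108$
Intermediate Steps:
$p = 1$ ($p = 3 - 2 = 1$)
$w = -9$ ($w = -7 - 2 = -9$)
$v{\left(g,z \right)} = - \frac{g}{3}$
$m{\left(M \right)} = - \frac{M}{3}$ ($m{\left(M \right)} = \left(- \frac{1}{3}\right) 1 M = - \frac{M}{3}$)
$t{\left(O,y \right)} = - \frac{27}{5}$ ($t{\left(O,y \right)} = \frac{3 \left(-9\right)}{5} = \frac{1}{5} \left(-27\right) = - \frac{27}{5}$)
$V{\left(d \right)} = d$ ($V{\left(d \right)} = 1 d = d$)
$V{\left(-2 \right)} t{\left(-4,m{\left(j \right)} \right)} 10 = \left(-2\right) \left(- \frac{27}{5}\right) 10 = \frac{54}{5} \cdot 10 = 108$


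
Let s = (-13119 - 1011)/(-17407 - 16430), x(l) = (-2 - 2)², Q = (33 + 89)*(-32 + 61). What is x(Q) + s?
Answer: 185174/11279 ≈ 16.418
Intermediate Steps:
Q = 3538 (Q = 122*29 = 3538)
x(l) = 16 (x(l) = (-4)² = 16)
s = 4710/11279 (s = -14130/(-33837) = -14130*(-1/33837) = 4710/11279 ≈ 0.41759)
x(Q) + s = 16 + 4710/11279 = 185174/11279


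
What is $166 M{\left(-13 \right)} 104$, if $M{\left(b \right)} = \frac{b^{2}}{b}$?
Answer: $-224432$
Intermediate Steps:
$M{\left(b \right)} = b$
$166 M{\left(-13 \right)} 104 = 166 \left(-13\right) 104 = \left(-2158\right) 104 = -224432$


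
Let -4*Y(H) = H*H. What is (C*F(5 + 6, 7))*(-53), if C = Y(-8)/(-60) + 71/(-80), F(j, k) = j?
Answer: 86867/240 ≈ 361.95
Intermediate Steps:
Y(H) = -H²/4 (Y(H) = -H*H/4 = -H²/4)
C = -149/240 (C = -¼*(-8)²/(-60) + 71/(-80) = -¼*64*(-1/60) + 71*(-1/80) = -16*(-1/60) - 71/80 = 4/15 - 71/80 = -149/240 ≈ -0.62083)
(C*F(5 + 6, 7))*(-53) = -149*(5 + 6)/240*(-53) = -149/240*11*(-53) = -1639/240*(-53) = 86867/240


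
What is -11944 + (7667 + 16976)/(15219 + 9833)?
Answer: -299196445/25052 ≈ -11943.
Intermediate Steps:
-11944 + (7667 + 16976)/(15219 + 9833) = -11944 + 24643/25052 = -299196445/25052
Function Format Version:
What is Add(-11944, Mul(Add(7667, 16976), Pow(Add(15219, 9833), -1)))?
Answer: Rational(-299196445, 25052) ≈ -11943.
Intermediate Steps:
Add(-11944, Mul(Add(7667, 16976), Pow(Add(15219, 9833), -1))) = Add(-11944, Mul(24643, Pow(25052, -1))) = Add(-11944, Mul(24643, Rational(1, 25052))) = Add(-11944, Rational(24643, 25052)) = Rational(-299196445, 25052)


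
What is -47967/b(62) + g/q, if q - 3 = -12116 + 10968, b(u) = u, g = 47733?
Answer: -57881661/70990 ≈ -815.35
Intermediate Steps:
q = -1145 (q = 3 + (-12116 + 10968) = 3 - 1148 = -1145)
-47967/b(62) + g/q = -47967/62 + 47733/(-1145) = -47967*1/62 + 47733*(-1/1145) = -47967/62 - 47733/1145 = -57881661/70990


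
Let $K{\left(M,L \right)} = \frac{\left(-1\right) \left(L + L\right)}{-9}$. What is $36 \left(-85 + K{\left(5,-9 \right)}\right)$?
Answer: $-3132$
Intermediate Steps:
$K{\left(M,L \right)} = \frac{2 L}{9}$ ($K{\left(M,L \right)} = - 2 L \left(- \frac{1}{9}\right) = \frac{2 L}{9}$)
$36 \left(-85 + K{\left(5,-9 \right)}\right) = 36 \left(-85 + \frac{2}{9} \left(-9\right)\right) = 36 \left(-85 - 2\right) = 36 \left(-87\right) = -3132$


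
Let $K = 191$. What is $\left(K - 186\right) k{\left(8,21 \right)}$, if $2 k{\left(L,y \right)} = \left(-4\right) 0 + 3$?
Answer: $\frac{15}{2} \approx 7.5$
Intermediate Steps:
$k{\left(L,y \right)} = \frac{3}{2}$ ($k{\left(L,y \right)} = \frac{\left(-4\right) 0 + 3}{2} = \frac{0 + 3}{2} = \frac{1}{2} \cdot 3 = \frac{3}{2}$)
$\left(K - 186\right) k{\left(8,21 \right)} = \left(191 - 186\right) \frac{3}{2} = 5 \cdot \frac{3}{2} = \frac{15}{2}$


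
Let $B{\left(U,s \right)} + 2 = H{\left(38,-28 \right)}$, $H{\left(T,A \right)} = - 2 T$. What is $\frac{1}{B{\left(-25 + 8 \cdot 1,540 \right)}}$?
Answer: $- \frac{1}{78} \approx -0.012821$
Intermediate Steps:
$B{\left(U,s \right)} = -78$ ($B{\left(U,s \right)} = -2 - 76 = -78$)
$\frac{1}{B{\left(-25 + 8 \cdot 1,540 \right)}} = \frac{1}{-78} = - \frac{1}{78}$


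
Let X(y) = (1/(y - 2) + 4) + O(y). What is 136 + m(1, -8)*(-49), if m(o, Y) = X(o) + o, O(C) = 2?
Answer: -158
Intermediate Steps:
X(y) = 6 + 1/(-2 + y) (X(y) = (1/(y - 2) + 4) + 2 = (1/(-2 + y) + 4) + 2 = (4 + 1/(-2 + y)) + 2 = 6 + 1/(-2 + y))
m(o, Y) = o + (-11 + 6*o)/(-2 + o) (m(o, Y) = (-11 + 6*o)/(-2 + o) + o = o + (-11 + 6*o)/(-2 + o))
136 + m(1, -8)*(-49) = 136 + ((-11 + 1² + 4*1)/(-2 + 1))*(-49) = 136 + ((-11 + 1 + 4)/(-1))*(-49) = 136 - 1*(-6)*(-49) = 136 + 6*(-49) = 136 - 294 = -158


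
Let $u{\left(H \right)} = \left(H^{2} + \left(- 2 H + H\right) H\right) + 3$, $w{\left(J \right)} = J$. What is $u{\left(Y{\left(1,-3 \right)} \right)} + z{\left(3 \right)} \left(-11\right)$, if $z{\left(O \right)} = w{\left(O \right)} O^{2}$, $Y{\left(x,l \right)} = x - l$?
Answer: $-294$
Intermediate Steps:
$u{\left(H \right)} = 3$ ($u{\left(H \right)} = \left(H^{2} + - H H\right) + 3 = \left(H^{2} - H^{2}\right) + 3 = 0 + 3 = 3$)
$z{\left(O \right)} = O^{3}$ ($z{\left(O \right)} = O O^{2} = O^{3}$)
$u{\left(Y{\left(1,-3 \right)} \right)} + z{\left(3 \right)} \left(-11\right) = 3 + 3^{3} \left(-11\right) = 3 + 27 \left(-11\right) = 3 - 297 = -294$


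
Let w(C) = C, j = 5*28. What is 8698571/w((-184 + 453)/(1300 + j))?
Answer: 12525942240/269 ≈ 4.6565e+7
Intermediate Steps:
j = 140
8698571/w((-184 + 453)/(1300 + j)) = 8698571/(((-184 + 453)/(1300 + 140))) = 8698571/((269/1440)) = 8698571/((269*(1/1440))) = 8698571/(269/1440) = 8698571*(1440/269) = 12525942240/269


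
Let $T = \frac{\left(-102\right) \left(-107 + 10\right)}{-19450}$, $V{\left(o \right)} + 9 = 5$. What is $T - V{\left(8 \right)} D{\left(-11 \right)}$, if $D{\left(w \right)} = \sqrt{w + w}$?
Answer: $- \frac{4947}{9725} + 4 i \sqrt{22} \approx -0.50869 + 18.762 i$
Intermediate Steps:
$D{\left(w \right)} = \sqrt{2} \sqrt{w}$ ($D{\left(w \right)} = \sqrt{2 w} = \sqrt{2} \sqrt{w}$)
$V{\left(o \right)} = -4$ ($V{\left(o \right)} = -9 + 5 = -4$)
$T = - \frac{4947}{9725}$ ($T = \left(-102\right) \left(-97\right) \left(- \frac{1}{19450}\right) = 9894 \left(- \frac{1}{19450}\right) = - \frac{4947}{9725} \approx -0.50869$)
$T - V{\left(8 \right)} D{\left(-11 \right)} = - \frac{4947}{9725} - - 4 \sqrt{2} \sqrt{-11} = - \frac{4947}{9725} - - 4 \sqrt{2} i \sqrt{11} = - \frac{4947}{9725} - - 4 i \sqrt{22} = - \frac{4947}{9725} + 4 i \sqrt{22}$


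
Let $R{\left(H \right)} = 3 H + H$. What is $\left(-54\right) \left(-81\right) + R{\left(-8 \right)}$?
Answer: $4342$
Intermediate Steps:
$R{\left(H \right)} = 4 H$
$\left(-54\right) \left(-81\right) + R{\left(-8 \right)} = \left(-54\right) \left(-81\right) + 4 \left(-8\right) = 4374 - 32 = 4342$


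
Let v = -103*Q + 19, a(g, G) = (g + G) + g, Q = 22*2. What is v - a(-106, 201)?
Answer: -4502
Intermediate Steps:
Q = 44
a(g, G) = G + 2*g (a(g, G) = (G + g) + g = G + 2*g)
v = -4513 (v = -103*44 + 19 = -4532 + 19 = -4513)
v - a(-106, 201) = -4513 - (201 + 2*(-106)) = -4513 - (201 - 212) = -4513 - 1*(-11) = -4513 + 11 = -4502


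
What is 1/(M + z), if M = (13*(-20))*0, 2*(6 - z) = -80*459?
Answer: 1/18366 ≈ 5.4448e-5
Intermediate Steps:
z = 18366 (z = 6 - (-40)*459 = 6 - ½*(-36720) = 6 + 18360 = 18366)
M = 0 (M = -260*0 = 0)
1/(M + z) = 1/(0 + 18366) = 1/18366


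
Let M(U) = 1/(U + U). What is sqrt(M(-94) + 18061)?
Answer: sqrt(159586949)/94 ≈ 134.39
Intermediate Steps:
M(U) = 1/(2*U)
sqrt(M(-94) + 18061) = sqrt((1/2)/(-94) + 18061) = sqrt((1/2)*(-1/94) + 18061) = sqrt(-1/188 + 18061) = sqrt(3395467/188) = sqrt(159586949)/94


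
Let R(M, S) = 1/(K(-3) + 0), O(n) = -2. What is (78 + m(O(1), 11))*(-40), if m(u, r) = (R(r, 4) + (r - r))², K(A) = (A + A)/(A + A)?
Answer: -3160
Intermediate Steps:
K(A) = 1 (K(A) = (2*A)/((2*A)) = (2*A)*(1/(2*A)) = 1)
R(M, S) = 1 (R(M, S) = 1/(1 + 0) = 1/1 = 1)
m(u, r) = 1 (m(u, r) = (1 + (r - r))² = (1 + 0)² = 1² = 1)
(78 + m(O(1), 11))*(-40) = (78 + 1)*(-40) = 79*(-40) = -3160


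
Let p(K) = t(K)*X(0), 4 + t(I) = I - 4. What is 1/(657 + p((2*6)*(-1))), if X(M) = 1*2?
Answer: 1/617 ≈ 0.0016207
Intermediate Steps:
X(M) = 2
t(I) = -8 + I (t(I) = -4 + (I - 4) = -4 + (-4 + I) = -8 + I)
p(K) = -16 + 2*K (p(K) = (-8 + K)*2 = -16 + 2*K)
1/(657 + p((2*6)*(-1))) = 1/(657 + (-16 + 2*((2*6)*(-1)))) = 1/(657 + (-16 + 2*(12*(-1)))) = 1/(657 + (-16 + 2*(-12))) = 1/(657 + (-16 - 24)) = 1/(657 - 40) = 1/617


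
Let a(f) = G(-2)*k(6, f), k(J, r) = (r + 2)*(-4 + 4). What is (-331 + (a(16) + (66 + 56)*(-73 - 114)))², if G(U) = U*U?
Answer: 535691025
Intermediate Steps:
G(U) = U²
k(J, r) = 0 (k(J, r) = (2 + r)*0 = 0)
a(f) = 0 (a(f) = (-2)²*0 = 4*0 = 0)
(-331 + (a(16) + (66 + 56)*(-73 - 114)))² = (-331 + (0 + (66 + 56)*(-73 - 114)))² = (-331 + (0 + 122*(-187)))² = (-331 + (0 - 22814))² = (-331 - 22814)² = (-23145)² = 535691025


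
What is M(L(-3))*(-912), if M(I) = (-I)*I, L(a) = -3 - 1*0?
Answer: 8208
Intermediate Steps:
L(a) = -3 (L(a) = -3 + 0 = -3)
M(I) = -I**2
M(L(-3))*(-912) = -1*(-3)**2*(-912) = -1*9*(-912) = -9*(-912) = 8208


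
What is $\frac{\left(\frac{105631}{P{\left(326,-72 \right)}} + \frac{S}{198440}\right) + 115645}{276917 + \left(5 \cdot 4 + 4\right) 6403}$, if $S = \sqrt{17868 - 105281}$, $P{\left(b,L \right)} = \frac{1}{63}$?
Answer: $\frac{6770398}{430589} + \frac{i \sqrt{87413}}{85446081160} \approx 15.724 + 3.4602 \cdot 10^{-9} i$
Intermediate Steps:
$P{\left(b,L \right)} = \frac{1}{63}$
$S = i \sqrt{87413}$ ($S = \sqrt{-87413} = i \sqrt{87413} \approx 295.66 i$)
$\frac{\left(\frac{105631}{P{\left(326,-72 \right)}} + \frac{S}{198440}\right) + 115645}{276917 + \left(5 \cdot 4 + 4\right) 6403} = \frac{\left(105631 \frac{1}{\frac{1}{63}} + \frac{i \sqrt{87413}}{198440}\right) + 115645}{276917 + \left(5 \cdot 4 + 4\right) 6403} = \frac{\left(105631 \cdot 63 + i \sqrt{87413} \cdot \frac{1}{198440}\right) + 115645}{276917 + \left(20 + 4\right) 6403} = \frac{\left(6654753 + \frac{i \sqrt{87413}}{198440}\right) + 115645}{276917 + 24 \cdot 6403} = \frac{6770398 + \frac{i \sqrt{87413}}{198440}}{276917 + 153672} = \frac{6770398 + \frac{i \sqrt{87413}}{198440}}{430589} = \left(6770398 + \frac{i \sqrt{87413}}{198440}\right) \frac{1}{430589} = \frac{6770398}{430589} + \frac{i \sqrt{87413}}{85446081160}$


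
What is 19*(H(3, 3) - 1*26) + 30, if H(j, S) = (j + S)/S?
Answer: -426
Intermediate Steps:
H(j, S) = (S + j)/S
19*(H(3, 3) - 1*26) + 30 = 19*((3 + 3)/3 - 1*26) + 30 = 19*((1/3)*6 - 26) + 30 = 19*(2 - 26) + 30 = 19*(-24) + 30 = -456 + 30 = -426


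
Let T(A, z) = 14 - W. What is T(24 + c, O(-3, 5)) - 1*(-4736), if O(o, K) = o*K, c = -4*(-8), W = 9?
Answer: 4741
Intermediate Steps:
c = 32
O(o, K) = K*o
T(A, z) = 5 (T(A, z) = 14 - 1*9 = 14 - 9 = 5)
T(24 + c, O(-3, 5)) - 1*(-4736) = 5 - 1*(-4736) = 5 + 4736 = 4741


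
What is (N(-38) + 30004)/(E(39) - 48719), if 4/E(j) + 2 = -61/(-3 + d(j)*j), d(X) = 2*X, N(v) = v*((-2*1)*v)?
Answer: -166465124/299098097 ≈ -0.55656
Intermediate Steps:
N(v) = -2*v² (N(v) = v*(-2*v) = -2*v²)
E(j) = 4/(-2 - 61/(-3 + 2*j²)) (E(j) = 4/(-2 - 61/(-3 + (2*j)*j)) = 4/(-2 - 61/(-3 + 2*j²)))
(N(-38) + 30004)/(E(39) - 48719) = (-2*(-38)² + 30004)/(4*(3 - 2*39²)/(55 + 4*39²) - 48719) = (-2*1444 + 30004)/(4*(3 - 2*1521)/(55 + 4*1521) - 48719) = (-2888 + 30004)/(4*(3 - 3042)/(55 + 6084) - 48719) = 27116/(4*(-3039)/6139 - 48719) = 27116/(4*(1/6139)*(-3039) - 48719) = 27116/(-12156/6139 - 48719) = 27116/(-299098097/6139) = 27116*(-6139/299098097) = -166465124/299098097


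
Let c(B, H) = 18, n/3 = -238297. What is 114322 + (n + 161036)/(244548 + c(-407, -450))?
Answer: 27958720397/244566 ≈ 1.1432e+5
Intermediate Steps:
n = -714891 (n = 3*(-238297) = -714891)
114322 + (n + 161036)/(244548 + c(-407, -450)) = 114322 + (-714891 + 161036)/(244548 + 18) = 114322 - 553855/244566 = 27958720397/244566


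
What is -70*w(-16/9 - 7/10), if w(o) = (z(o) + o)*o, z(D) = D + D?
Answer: -348103/270 ≈ -1289.3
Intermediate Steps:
z(D) = 2*D
w(o) = 3*o**2 (w(o) = (2*o + o)*o = (3*o)*o = 3*o**2)
-70*w(-16/9 - 7/10) = -210*(-16/9 - 7/10)**2 = -210*(-223/90)**2 = -210*49729/8100 = -70*49729/2700 = -348103/270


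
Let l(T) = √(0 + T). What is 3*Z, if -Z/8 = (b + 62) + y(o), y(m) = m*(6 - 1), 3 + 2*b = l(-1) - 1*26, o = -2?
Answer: -900 - 12*I ≈ -900.0 - 12.0*I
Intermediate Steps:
l(T) = √T
b = -29/2 + I/2 (b = -3/2 + (√(-1) - 1*26)/2 = -3/2 + (I - 26)/2 = -3/2 + (-26 + I)/2 = -3/2 + (-13 + I/2) = -29/2 + I/2 ≈ -14.5 + 0.5*I)
y(m) = 5*m (y(m) = m*5 = 5*m)
Z = -300 - 4*I (Z = -8*(((-29/2 + I/2) + 62) + 5*(-2)) = -8*((95/2 + I/2) - 10) = -8*(75/2 + I/2) = -300 - 4*I ≈ -300.0 - 4.0*I)
3*Z = 3*(-300 - 4*I) = -900 - 12*I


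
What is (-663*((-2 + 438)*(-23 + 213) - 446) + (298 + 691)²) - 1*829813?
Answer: -54478914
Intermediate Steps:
(-663*((-2 + 438)*(-23 + 213) - 446) + (298 + 691)²) - 1*829813 = (-663*(436*190 - 446) + 989²) - 829813 = (-663*(82840 - 446) + 978121) - 829813 = (-663*82394 + 978121) - 829813 = (-54627222 + 978121) - 829813 = -53649101 - 829813 = -54478914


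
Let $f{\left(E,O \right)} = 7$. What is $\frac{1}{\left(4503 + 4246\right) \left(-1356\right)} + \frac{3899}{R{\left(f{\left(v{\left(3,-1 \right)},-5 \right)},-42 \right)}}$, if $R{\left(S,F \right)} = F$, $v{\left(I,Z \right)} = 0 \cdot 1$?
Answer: $- \frac{367113873}{3954548} \approx -92.833$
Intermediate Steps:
$v{\left(I,Z \right)} = 0$
$\frac{1}{\left(4503 + 4246\right) \left(-1356\right)} + \frac{3899}{R{\left(f{\left(v{\left(3,-1 \right)},-5 \right)},-42 \right)}} = \frac{1}{\left(4503 + 4246\right) \left(-1356\right)} + \frac{3899}{-42} = \frac{1}{8749} \left(- \frac{1}{1356}\right) + 3899 \left(- \frac{1}{42}\right) = \frac{1}{8749} \left(- \frac{1}{1356}\right) - \frac{557}{6} = - \frac{1}{11863644} - \frac{557}{6} = - \frac{367113873}{3954548}$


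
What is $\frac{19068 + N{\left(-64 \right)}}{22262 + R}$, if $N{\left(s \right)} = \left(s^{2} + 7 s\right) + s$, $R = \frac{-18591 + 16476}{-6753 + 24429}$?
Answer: $\frac{44488528}{43722333} \approx 1.0175$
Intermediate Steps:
$R = - \frac{235}{1964}$ ($R = - \frac{2115}{17676} = \left(-2115\right) \frac{1}{17676} = - \frac{235}{1964} \approx -0.11965$)
$N{\left(s \right)} = s^{2} + 8 s$
$\frac{19068 + N{\left(-64 \right)}}{22262 + R} = \frac{19068 - 64 \left(8 - 64\right)}{22262 - \frac{235}{1964}} = \frac{19068 - -3584}{\frac{43722333}{1964}} = \left(19068 + 3584\right) \frac{1964}{43722333} = 22652 \cdot \frac{1964}{43722333} = \frac{44488528}{43722333}$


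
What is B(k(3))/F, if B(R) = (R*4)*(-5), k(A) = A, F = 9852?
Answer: -5/821 ≈ -0.0060901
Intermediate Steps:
B(R) = -20*R (B(R) = (4*R)*(-5) = -20*R)
B(k(3))/F = -20*3/9852 = -60*1/9852 = -5/821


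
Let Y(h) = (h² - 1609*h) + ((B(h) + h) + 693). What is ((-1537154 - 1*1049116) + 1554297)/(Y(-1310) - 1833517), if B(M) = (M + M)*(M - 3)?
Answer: -1031973/5429816 ≈ -0.19006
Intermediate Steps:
B(M) = 2*M*(-3 + M) (B(M) = (2*M)*(-3 + M) = 2*M*(-3 + M))
Y(h) = 693 + h² - 1608*h + 2*h*(-3 + h) (Y(h) = (h² - 1609*h) + ((2*h*(-3 + h) + h) + 693) = (h² - 1609*h) + ((h + 2*h*(-3 + h)) + 693) = (h² - 1609*h) + (693 + h + 2*h*(-3 + h)) = 693 + h² - 1608*h + 2*h*(-3 + h))
((-1537154 - 1*1049116) + 1554297)/(Y(-1310) - 1833517) = ((-1537154 - 1*1049116) + 1554297)/((693 - 1614*(-1310) + 3*(-1310)²) - 1833517) = ((-1537154 - 1049116) + 1554297)/((693 + 2114340 + 3*1716100) - 1833517) = (-2586270 + 1554297)/((693 + 2114340 + 5148300) - 1833517) = -1031973/(7263333 - 1833517) = -1031973/5429816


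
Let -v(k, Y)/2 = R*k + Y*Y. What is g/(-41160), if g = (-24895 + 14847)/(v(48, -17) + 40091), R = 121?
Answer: 1256/143530065 ≈ 8.7508e-6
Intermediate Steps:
v(k, Y) = -242*k - 2*Y² (v(k, Y) = -2*(121*k + Y*Y) = -2*(121*k + Y²) = -2*(Y² + 121*k) = -242*k - 2*Y²)
g = -10048/27897 (g = (-24895 + 14847)/((-242*48 - 2*(-17)²) + 40091) = -10048/((-11616 - 2*289) + 40091) = -10048/((-11616 - 578) + 40091) = -10048/(-12194 + 40091) = -10048/27897 ≈ -0.36018)
g/(-41160) = -10048/27897/(-41160) = -10048/27897*(-1/41160) = 1256/143530065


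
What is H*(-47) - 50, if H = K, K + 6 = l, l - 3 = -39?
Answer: 1924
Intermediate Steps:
l = -36 (l = 3 - 39 = -36)
K = -42 (K = -6 - 36 = -42)
H = -42
H*(-47) - 50 = -42*(-47) - 50 = 1974 - 50 = 1924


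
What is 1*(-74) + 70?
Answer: -4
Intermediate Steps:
1*(-74) + 70 = -74 + 70 = -4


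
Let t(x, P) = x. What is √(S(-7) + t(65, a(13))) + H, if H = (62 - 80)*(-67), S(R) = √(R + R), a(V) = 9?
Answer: 1206 + √(65 + I*√14) ≈ 1214.1 + 0.23195*I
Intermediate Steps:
S(R) = √2*√R (S(R) = √(2*R) = √2*√R)
H = 1206 (H = -18*(-67) = 1206)
√(S(-7) + t(65, a(13))) + H = √(√2*√(-7) + 65) + 1206 = √(√2*(I*√7) + 65) + 1206 = √(I*√14 + 65) + 1206 = √(65 + I*√14) + 1206 = 1206 + √(65 + I*√14)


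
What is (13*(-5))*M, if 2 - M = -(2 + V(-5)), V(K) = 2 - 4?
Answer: -130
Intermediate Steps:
V(K) = -2
M = 2 (M = 2 - (-1)*(2 - 2) = 2 - (-1)*0 = 2 - 1*0 = 2 + 0 = 2)
(13*(-5))*M = (13*(-5))*2 = -65*2 = -130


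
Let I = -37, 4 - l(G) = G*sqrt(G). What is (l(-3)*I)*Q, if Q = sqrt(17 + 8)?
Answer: -740 - 555*I*sqrt(3) ≈ -740.0 - 961.29*I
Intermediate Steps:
Q = 5 (Q = sqrt(25) = 5)
l(G) = 4 - G**(3/2) (l(G) = 4 - G*sqrt(G) = 4 - G**(3/2))
(l(-3)*I)*Q = ((4 - (-3)**(3/2))*(-37))*5 = ((4 - (-3)*I*sqrt(3))*(-37))*5 = ((4 + 3*I*sqrt(3))*(-37))*5 = (-148 - 111*I*sqrt(3))*5 = -740 - 555*I*sqrt(3)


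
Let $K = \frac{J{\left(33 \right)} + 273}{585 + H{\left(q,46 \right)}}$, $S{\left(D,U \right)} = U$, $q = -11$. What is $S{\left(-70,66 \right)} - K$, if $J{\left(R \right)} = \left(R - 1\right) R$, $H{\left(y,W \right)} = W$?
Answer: $\frac{40317}{631} \approx 63.894$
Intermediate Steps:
$J{\left(R \right)} = R \left(-1 + R\right)$ ($J{\left(R \right)} = \left(-1 + R\right) R = R \left(-1 + R\right)$)
$K = \frac{1329}{631}$ ($K = \frac{33 \left(-1 + 33\right) + 273}{585 + 46} = \frac{33 \cdot 32 + 273}{631} = \left(1056 + 273\right) \frac{1}{631} = 1329 \cdot \frac{1}{631} = \frac{1329}{631} \approx 2.1062$)
$S{\left(-70,66 \right)} - K = 66 - \frac{1329}{631} = \frac{40317}{631}$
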